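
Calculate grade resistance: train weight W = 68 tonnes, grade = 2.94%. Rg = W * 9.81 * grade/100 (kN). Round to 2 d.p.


Rg = W * 9.81 * grade / 100
Rg = 68 * 9.81 * 2.94 / 100
Rg = 667.08 * 0.0294
Rg = 19.61 kN

19.61


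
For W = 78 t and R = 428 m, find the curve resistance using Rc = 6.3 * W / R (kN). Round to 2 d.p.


Rc = 6.3 * W / R
Rc = 6.3 * 78 / 428
Rc = 491.4 / 428
Rc = 1.15 kN

1.15


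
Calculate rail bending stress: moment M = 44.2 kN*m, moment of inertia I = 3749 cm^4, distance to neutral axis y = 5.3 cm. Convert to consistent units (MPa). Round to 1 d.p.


Convert units:
M = 44.2 kN*m = 44200000 N*mm
y = 5.3 cm = 53 mm
I = 3749 cm^4 = 37490000 mm^4
sigma = 44200000 * 53 / 37490000
sigma = 62.5 MPa

62.5


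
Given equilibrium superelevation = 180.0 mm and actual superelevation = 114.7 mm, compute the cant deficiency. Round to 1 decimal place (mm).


Cant deficiency = equilibrium cant - actual cant
CD = 180.0 - 114.7
CD = 65.3 mm

65.3


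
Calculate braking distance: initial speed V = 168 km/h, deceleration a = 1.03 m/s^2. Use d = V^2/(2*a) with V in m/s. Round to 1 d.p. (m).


Convert speed: V = 168 / 3.6 = 46.6667 m/s
V^2 = 2177.7778
d = 2177.7778 / (2 * 1.03)
d = 2177.7778 / 2.06
d = 1057.2 m

1057.2


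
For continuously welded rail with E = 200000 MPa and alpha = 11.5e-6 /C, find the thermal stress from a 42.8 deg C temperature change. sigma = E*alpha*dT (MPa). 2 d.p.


sigma = E * alpha * dT
sigma = 200000 * 11.5e-6 * 42.8
sigma = 2.3 * 42.8
sigma = 98.44 MPa

98.44


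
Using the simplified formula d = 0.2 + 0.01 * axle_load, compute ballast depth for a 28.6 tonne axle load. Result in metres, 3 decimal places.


d = 0.2 + 0.01 * 28.6
d = 0.2 + 0.286
d = 0.486 m

0.486


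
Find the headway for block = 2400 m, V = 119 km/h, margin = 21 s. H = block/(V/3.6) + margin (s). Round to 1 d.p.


V = 119 / 3.6 = 33.0556 m/s
Block traversal time = 2400 / 33.0556 = 72.605 s
Headway = 72.605 + 21
Headway = 93.6 s

93.6


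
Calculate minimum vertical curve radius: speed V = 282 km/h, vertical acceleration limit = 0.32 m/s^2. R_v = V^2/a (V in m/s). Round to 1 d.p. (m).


Convert speed: V = 282 / 3.6 = 78.3333 m/s
V^2 = 6136.1111 m^2/s^2
R_v = 6136.1111 / 0.32
R_v = 19175.3 m

19175.3


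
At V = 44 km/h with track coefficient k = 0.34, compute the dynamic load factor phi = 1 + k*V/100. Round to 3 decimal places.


phi = 1 + k * V / 100
phi = 1 + 0.34 * 44 / 100
phi = 1 + 0.1496
phi = 1.150

1.150


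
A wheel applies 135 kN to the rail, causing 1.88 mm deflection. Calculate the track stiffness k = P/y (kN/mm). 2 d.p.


Track stiffness k = P / y
k = 135 / 1.88
k = 71.81 kN/mm

71.81


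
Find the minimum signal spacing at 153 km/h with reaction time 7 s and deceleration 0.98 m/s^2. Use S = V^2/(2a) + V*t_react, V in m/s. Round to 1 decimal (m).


V = 153 / 3.6 = 42.5 m/s
Braking distance = 42.5^2 / (2*0.98) = 921.5561 m
Sighting distance = 42.5 * 7 = 297.5 m
S = 921.5561 + 297.5 = 1219.1 m

1219.1


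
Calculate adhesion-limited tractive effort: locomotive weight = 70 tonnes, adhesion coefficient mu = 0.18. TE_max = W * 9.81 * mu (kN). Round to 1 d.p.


TE_max = W * g * mu
TE_max = 70 * 9.81 * 0.18
TE_max = 686.7 * 0.18
TE_max = 123.6 kN

123.6


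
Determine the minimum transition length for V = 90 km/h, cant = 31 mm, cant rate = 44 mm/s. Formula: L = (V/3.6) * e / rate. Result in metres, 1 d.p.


Convert speed: V = 90 / 3.6 = 25.0 m/s
L = 25.0 * 31 / 44
L = 775.0 / 44
L = 17.6 m

17.6


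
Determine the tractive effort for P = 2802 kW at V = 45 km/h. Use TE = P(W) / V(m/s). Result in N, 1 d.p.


Convert: P = 2802 kW = 2802000 W
V = 45 / 3.6 = 12.5 m/s
TE = 2802000 / 12.5
TE = 224160.0 N

224160.0


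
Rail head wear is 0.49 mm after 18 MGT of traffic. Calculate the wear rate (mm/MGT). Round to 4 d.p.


Wear rate = total wear / cumulative tonnage
Rate = 0.49 / 18
Rate = 0.0272 mm/MGT

0.0272


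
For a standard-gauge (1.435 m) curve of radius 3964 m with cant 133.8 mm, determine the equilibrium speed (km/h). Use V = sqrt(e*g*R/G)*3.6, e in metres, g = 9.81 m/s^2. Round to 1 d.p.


Convert cant: e = 133.8 mm = 0.1338 m
V_ms = sqrt(0.1338 * 9.81 * 3964 / 1.435)
V_ms = sqrt(3625.825221) = 60.2148 m/s
V = 60.2148 * 3.6 = 216.8 km/h

216.8


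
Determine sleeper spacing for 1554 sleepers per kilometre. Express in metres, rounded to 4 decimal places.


Spacing = 1000 m / number of sleepers
Spacing = 1000 / 1554
Spacing = 0.6435 m

0.6435


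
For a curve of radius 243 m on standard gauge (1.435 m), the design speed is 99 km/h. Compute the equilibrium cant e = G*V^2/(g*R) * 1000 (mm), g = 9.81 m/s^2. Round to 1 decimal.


Convert speed: V = 99 / 3.6 = 27.5 m/s
Apply formula: e = 1.435 * 27.5^2 / (9.81 * 243)
e = 1.435 * 756.25 / 2383.83
e = 0.455242 m = 455.2 mm

455.2


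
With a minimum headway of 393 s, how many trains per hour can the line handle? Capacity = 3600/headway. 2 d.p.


Capacity = 3600 / headway
Capacity = 3600 / 393
Capacity = 9.16 trains/hour

9.16


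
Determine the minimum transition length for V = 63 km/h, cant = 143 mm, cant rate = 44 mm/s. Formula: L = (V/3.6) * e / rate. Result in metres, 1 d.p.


Convert speed: V = 63 / 3.6 = 17.5 m/s
L = 17.5 * 143 / 44
L = 2502.5 / 44
L = 56.9 m

56.9


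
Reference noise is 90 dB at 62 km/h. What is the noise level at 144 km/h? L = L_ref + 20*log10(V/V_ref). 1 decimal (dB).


V/V_ref = 144 / 62 = 2.322581
log10(2.322581) = 0.365971
20 * 0.365971 = 7.3194
L = 90 + 7.3194 = 97.3 dB

97.3


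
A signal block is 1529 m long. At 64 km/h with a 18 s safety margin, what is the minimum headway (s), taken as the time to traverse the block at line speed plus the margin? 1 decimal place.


V = 64 / 3.6 = 17.7778 m/s
Block traversal time = 1529 / 17.7778 = 86.0062 s
Headway = 86.0062 + 18
Headway = 104.0 s

104.0


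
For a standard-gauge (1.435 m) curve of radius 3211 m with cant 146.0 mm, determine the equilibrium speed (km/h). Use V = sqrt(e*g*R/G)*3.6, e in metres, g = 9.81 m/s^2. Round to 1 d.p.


Convert cant: e = 146.0 mm = 0.1460 m
V_ms = sqrt(0.1460 * 9.81 * 3211 / 1.435)
V_ms = sqrt(3204.868892) = 56.6116 m/s
V = 56.6116 * 3.6 = 203.8 km/h

203.8


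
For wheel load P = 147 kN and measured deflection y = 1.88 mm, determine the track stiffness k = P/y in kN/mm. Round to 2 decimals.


Track stiffness k = P / y
k = 147 / 1.88
k = 78.19 kN/mm

78.19


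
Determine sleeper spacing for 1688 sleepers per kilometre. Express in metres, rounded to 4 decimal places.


Spacing = 1000 m / number of sleepers
Spacing = 1000 / 1688
Spacing = 0.5924 m

0.5924


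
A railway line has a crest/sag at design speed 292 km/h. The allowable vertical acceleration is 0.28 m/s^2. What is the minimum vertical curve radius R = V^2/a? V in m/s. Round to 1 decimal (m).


Convert speed: V = 292 / 3.6 = 81.1111 m/s
V^2 = 6579.0123 m^2/s^2
R_v = 6579.0123 / 0.28
R_v = 23496.5 m

23496.5


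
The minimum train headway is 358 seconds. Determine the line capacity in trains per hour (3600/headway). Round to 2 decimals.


Capacity = 3600 / headway
Capacity = 3600 / 358
Capacity = 10.06 trains/hour

10.06


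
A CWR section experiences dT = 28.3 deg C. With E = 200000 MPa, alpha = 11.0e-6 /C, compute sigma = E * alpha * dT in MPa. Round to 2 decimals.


sigma = E * alpha * dT
sigma = 200000 * 11.0e-6 * 28.3
sigma = 2.2 * 28.3
sigma = 62.26 MPa

62.26


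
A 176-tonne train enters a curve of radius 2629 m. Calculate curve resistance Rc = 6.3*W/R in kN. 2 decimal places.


Rc = 6.3 * W / R
Rc = 6.3 * 176 / 2629
Rc = 1108.8 / 2629
Rc = 0.42 kN

0.42


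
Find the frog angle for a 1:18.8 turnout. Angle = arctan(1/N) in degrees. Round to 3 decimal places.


1/N = 1/18.8 = 0.053191
angle = arctan(0.053191) = 0.053141 rad
angle = 0.053141 * 180/pi = 3.045 degrees

3.045


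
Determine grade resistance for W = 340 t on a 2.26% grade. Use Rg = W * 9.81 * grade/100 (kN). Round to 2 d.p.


Rg = W * 9.81 * grade / 100
Rg = 340 * 9.81 * 2.26 / 100
Rg = 3335.4 * 0.0226
Rg = 75.38 kN

75.38


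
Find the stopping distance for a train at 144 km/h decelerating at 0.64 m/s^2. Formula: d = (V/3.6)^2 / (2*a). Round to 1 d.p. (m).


Convert speed: V = 144 / 3.6 = 40.0 m/s
V^2 = 1600.0
d = 1600.0 / (2 * 0.64)
d = 1600.0 / 1.28
d = 1250.0 m

1250.0


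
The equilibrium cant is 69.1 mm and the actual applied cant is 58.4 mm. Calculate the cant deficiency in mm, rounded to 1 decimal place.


Cant deficiency = equilibrium cant - actual cant
CD = 69.1 - 58.4
CD = 10.7 mm

10.7


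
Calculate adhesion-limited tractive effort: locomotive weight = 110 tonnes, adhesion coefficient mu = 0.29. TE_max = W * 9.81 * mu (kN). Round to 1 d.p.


TE_max = W * g * mu
TE_max = 110 * 9.81 * 0.29
TE_max = 1079.1 * 0.29
TE_max = 312.9 kN

312.9


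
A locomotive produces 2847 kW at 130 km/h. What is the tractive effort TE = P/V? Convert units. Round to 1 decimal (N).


Convert: P = 2847 kW = 2847000 W
V = 130 / 3.6 = 36.1111 m/s
TE = 2847000 / 36.1111
TE = 78840.0 N

78840.0


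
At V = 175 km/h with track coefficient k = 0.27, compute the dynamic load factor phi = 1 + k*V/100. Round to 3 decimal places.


phi = 1 + k * V / 100
phi = 1 + 0.27 * 175 / 100
phi = 1 + 0.4725
phi = 1.473

1.473


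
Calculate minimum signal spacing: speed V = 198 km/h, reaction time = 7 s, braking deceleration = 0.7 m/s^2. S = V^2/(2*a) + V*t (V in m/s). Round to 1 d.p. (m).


V = 198 / 3.6 = 55.0 m/s
Braking distance = 55.0^2 / (2*0.7) = 2160.7143 m
Sighting distance = 55.0 * 7 = 385.0 m
S = 2160.7143 + 385.0 = 2545.7 m

2545.7


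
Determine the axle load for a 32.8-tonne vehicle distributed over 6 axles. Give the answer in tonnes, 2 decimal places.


Load per axle = total weight / number of axles
Load = 32.8 / 6
Load = 5.47 tonnes

5.47


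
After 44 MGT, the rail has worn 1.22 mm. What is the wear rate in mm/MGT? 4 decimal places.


Wear rate = total wear / cumulative tonnage
Rate = 1.22 / 44
Rate = 0.0277 mm/MGT

0.0277


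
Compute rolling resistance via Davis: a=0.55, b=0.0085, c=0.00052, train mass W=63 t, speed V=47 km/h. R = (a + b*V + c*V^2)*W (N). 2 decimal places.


b*V = 0.0085 * 47 = 0.3995
c*V^2 = 0.00052 * 2209 = 1.14868
R_per_t = 0.55 + 0.3995 + 1.14868 = 2.09818 N/t
R_total = 2.09818 * 63 = 132.19 N

132.19


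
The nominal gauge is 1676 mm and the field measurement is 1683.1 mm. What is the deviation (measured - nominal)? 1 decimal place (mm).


Deviation = measured - nominal
Deviation = 1683.1 - 1676
Deviation = 7.1 mm

7.1


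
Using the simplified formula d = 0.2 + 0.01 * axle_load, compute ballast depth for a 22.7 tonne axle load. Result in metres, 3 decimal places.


d = 0.2 + 0.01 * 22.7
d = 0.2 + 0.227
d = 0.427 m

0.427


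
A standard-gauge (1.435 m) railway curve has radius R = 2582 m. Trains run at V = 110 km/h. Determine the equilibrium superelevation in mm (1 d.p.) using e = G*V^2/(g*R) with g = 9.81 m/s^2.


Convert speed: V = 110 / 3.6 = 30.5556 m/s
Apply formula: e = 1.435 * 30.5556^2 / (9.81 * 2582)
e = 1.435 * 933.642 / 25329.42
e = 0.052894 m = 52.9 mm

52.9


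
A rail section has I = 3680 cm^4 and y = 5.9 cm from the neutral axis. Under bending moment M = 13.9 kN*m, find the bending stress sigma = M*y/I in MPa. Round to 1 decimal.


Convert units:
M = 13.9 kN*m = 13900000 N*mm
y = 5.9 cm = 59 mm
I = 3680 cm^4 = 36800000 mm^4
sigma = 13900000 * 59 / 36800000
sigma = 22.3 MPa

22.3


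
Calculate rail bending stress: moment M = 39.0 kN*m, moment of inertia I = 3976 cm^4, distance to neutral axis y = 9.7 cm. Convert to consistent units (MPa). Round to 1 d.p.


Convert units:
M = 39.0 kN*m = 39000000 N*mm
y = 9.7 cm = 97 mm
I = 3976 cm^4 = 39760000 mm^4
sigma = 39000000 * 97 / 39760000
sigma = 95.1 MPa

95.1


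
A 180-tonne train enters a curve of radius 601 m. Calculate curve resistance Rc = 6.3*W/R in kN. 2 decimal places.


Rc = 6.3 * W / R
Rc = 6.3 * 180 / 601
Rc = 1134.0 / 601
Rc = 1.89 kN

1.89


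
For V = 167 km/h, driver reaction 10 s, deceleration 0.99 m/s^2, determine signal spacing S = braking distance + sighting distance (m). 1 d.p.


V = 167 / 3.6 = 46.3889 m/s
Braking distance = 46.3889^2 / (2*0.99) = 1086.8328 m
Sighting distance = 46.3889 * 10 = 463.8889 m
S = 1086.8328 + 463.8889 = 1550.7 m

1550.7


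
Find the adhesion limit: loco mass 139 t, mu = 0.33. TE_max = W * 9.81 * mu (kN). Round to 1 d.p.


TE_max = W * g * mu
TE_max = 139 * 9.81 * 0.33
TE_max = 1363.59 * 0.33
TE_max = 450.0 kN

450.0


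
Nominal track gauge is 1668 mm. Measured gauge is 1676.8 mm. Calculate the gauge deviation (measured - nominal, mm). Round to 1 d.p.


Deviation = measured - nominal
Deviation = 1676.8 - 1668
Deviation = 8.8 mm

8.8


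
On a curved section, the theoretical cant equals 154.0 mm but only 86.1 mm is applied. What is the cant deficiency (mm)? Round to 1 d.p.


Cant deficiency = equilibrium cant - actual cant
CD = 154.0 - 86.1
CD = 67.9 mm

67.9


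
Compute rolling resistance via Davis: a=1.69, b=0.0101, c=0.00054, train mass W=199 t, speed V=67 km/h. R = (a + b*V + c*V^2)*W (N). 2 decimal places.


b*V = 0.0101 * 67 = 0.6767
c*V^2 = 0.00054 * 4489 = 2.42406
R_per_t = 1.69 + 0.6767 + 2.42406 = 4.79076 N/t
R_total = 4.79076 * 199 = 953.36 N

953.36


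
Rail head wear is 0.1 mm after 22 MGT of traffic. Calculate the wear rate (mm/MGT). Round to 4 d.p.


Wear rate = total wear / cumulative tonnage
Rate = 0.1 / 22
Rate = 0.0045 mm/MGT

0.0045


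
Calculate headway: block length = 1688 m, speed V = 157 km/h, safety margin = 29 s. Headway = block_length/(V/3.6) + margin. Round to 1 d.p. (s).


V = 157 / 3.6 = 43.6111 m/s
Block traversal time = 1688 / 43.6111 = 38.7057 s
Headway = 38.7057 + 29
Headway = 67.7 s

67.7


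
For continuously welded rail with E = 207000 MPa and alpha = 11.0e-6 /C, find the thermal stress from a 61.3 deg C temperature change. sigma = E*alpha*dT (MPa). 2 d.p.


sigma = E * alpha * dT
sigma = 207000 * 11.0e-6 * 61.3
sigma = 2.277 * 61.3
sigma = 139.58 MPa

139.58


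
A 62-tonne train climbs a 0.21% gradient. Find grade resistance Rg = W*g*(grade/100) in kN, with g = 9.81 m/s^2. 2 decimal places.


Rg = W * 9.81 * grade / 100
Rg = 62 * 9.81 * 0.21 / 100
Rg = 608.22 * 0.0021
Rg = 1.28 kN

1.28


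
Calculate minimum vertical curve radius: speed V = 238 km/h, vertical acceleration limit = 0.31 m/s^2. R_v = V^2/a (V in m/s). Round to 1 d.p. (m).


Convert speed: V = 238 / 3.6 = 66.1111 m/s
V^2 = 4370.679 m^2/s^2
R_v = 4370.679 / 0.31
R_v = 14099.0 m

14099.0


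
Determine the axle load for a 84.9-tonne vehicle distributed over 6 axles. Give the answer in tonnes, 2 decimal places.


Load per axle = total weight / number of axles
Load = 84.9 / 6
Load = 14.15 tonnes

14.15


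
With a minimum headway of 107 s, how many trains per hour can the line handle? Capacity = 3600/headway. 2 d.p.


Capacity = 3600 / headway
Capacity = 3600 / 107
Capacity = 33.64 trains/hour

33.64


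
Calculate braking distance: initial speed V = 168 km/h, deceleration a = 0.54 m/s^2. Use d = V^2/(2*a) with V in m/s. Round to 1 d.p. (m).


Convert speed: V = 168 / 3.6 = 46.6667 m/s
V^2 = 2177.7778
d = 2177.7778 / (2 * 0.54)
d = 2177.7778 / 1.08
d = 2016.5 m

2016.5


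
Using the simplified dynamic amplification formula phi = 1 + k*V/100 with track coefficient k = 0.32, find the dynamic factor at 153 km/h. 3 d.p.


phi = 1 + k * V / 100
phi = 1 + 0.32 * 153 / 100
phi = 1 + 0.4896
phi = 1.490

1.490


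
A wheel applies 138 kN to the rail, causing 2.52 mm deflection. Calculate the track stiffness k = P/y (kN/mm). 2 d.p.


Track stiffness k = P / y
k = 138 / 2.52
k = 54.76 kN/mm

54.76


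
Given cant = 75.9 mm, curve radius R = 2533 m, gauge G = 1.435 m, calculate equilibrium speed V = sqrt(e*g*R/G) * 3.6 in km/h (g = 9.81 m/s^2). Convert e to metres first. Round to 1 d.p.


Convert cant: e = 75.9 mm = 0.0759 m
V_ms = sqrt(0.0759 * 9.81 * 2533 / 1.435)
V_ms = sqrt(1314.298681) = 36.2533 m/s
V = 36.2533 * 3.6 = 130.5 km/h

130.5


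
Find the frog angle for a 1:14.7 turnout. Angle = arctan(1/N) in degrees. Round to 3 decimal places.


1/N = 1/14.7 = 0.068027
angle = arctan(0.068027) = 0.067923 rad
angle = 0.067923 * 180/pi = 3.892 degrees

3.892


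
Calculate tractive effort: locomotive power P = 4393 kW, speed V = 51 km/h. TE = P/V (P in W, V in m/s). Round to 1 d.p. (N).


Convert: P = 4393 kW = 4393000 W
V = 51 / 3.6 = 14.1667 m/s
TE = 4393000 / 14.1667
TE = 310094.1 N

310094.1


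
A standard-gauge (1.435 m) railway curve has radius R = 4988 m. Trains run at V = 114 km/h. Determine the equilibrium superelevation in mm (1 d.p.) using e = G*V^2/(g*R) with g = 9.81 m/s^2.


Convert speed: V = 114 / 3.6 = 31.6667 m/s
Apply formula: e = 1.435 * 31.6667^2 / (9.81 * 4988)
e = 1.435 * 1002.7778 / 48932.28
e = 0.029408 m = 29.4 mm

29.4


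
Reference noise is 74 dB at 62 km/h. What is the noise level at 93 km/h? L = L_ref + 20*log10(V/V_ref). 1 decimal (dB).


V/V_ref = 93 / 62 = 1.5
log10(1.5) = 0.176091
20 * 0.176091 = 3.5218
L = 74 + 3.5218 = 77.5 dB

77.5


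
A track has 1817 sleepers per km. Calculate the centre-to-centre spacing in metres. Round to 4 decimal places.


Spacing = 1000 m / number of sleepers
Spacing = 1000 / 1817
Spacing = 0.5504 m

0.5504


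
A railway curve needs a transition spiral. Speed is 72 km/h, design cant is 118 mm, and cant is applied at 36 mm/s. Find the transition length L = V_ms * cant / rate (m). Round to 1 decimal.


Convert speed: V = 72 / 3.6 = 20.0 m/s
L = 20.0 * 118 / 36
L = 2360.0 / 36
L = 65.6 m

65.6


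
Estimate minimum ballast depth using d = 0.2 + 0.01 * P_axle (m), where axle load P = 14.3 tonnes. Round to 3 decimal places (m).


d = 0.2 + 0.01 * 14.3
d = 0.2 + 0.143
d = 0.343 m

0.343


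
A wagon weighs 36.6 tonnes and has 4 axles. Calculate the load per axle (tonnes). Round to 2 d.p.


Load per axle = total weight / number of axles
Load = 36.6 / 4
Load = 9.15 tonnes

9.15


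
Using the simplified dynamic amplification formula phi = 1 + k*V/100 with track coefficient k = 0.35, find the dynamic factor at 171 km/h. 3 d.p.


phi = 1 + k * V / 100
phi = 1 + 0.35 * 171 / 100
phi = 1 + 0.5985
phi = 1.599

1.599


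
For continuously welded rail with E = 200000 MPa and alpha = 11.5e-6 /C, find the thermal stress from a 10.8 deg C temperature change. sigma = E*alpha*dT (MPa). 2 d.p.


sigma = E * alpha * dT
sigma = 200000 * 11.5e-6 * 10.8
sigma = 2.3 * 10.8
sigma = 24.84 MPa

24.84


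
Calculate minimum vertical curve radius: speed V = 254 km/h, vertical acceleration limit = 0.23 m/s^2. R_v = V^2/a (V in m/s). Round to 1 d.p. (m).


Convert speed: V = 254 / 3.6 = 70.5556 m/s
V^2 = 4978.0864 m^2/s^2
R_v = 4978.0864 / 0.23
R_v = 21643.9 m

21643.9


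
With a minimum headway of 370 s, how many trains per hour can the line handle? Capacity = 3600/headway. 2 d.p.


Capacity = 3600 / headway
Capacity = 3600 / 370
Capacity = 9.73 trains/hour

9.73


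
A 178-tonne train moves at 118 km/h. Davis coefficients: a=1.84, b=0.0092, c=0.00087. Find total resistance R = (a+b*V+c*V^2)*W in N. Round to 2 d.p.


b*V = 0.0092 * 118 = 1.0856
c*V^2 = 0.00087 * 13924 = 12.11388
R_per_t = 1.84 + 1.0856 + 12.11388 = 15.03948 N/t
R_total = 15.03948 * 178 = 2677.03 N

2677.03


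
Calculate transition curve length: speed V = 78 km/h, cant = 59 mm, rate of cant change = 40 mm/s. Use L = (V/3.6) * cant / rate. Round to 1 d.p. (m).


Convert speed: V = 78 / 3.6 = 21.6667 m/s
L = 21.6667 * 59 / 40
L = 1278.3333 / 40
L = 32.0 m

32.0


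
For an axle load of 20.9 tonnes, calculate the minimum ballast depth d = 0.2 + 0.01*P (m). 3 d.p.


d = 0.2 + 0.01 * 20.9
d = 0.2 + 0.209
d = 0.409 m

0.409


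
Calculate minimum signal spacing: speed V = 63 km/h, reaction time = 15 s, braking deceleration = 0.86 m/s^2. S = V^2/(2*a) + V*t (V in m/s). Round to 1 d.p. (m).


V = 63 / 3.6 = 17.5 m/s
Braking distance = 17.5^2 / (2*0.86) = 178.0523 m
Sighting distance = 17.5 * 15 = 262.5 m
S = 178.0523 + 262.5 = 440.6 m

440.6


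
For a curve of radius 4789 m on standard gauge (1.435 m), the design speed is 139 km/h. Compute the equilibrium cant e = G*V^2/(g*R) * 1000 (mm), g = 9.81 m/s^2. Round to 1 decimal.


Convert speed: V = 139 / 3.6 = 38.6111 m/s
Apply formula: e = 1.435 * 38.6111^2 / (9.81 * 4789)
e = 1.435 * 1490.8179 / 46980.09
e = 0.045537 m = 45.5 mm

45.5


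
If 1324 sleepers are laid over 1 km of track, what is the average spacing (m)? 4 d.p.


Spacing = 1000 m / number of sleepers
Spacing = 1000 / 1324
Spacing = 0.7553 m

0.7553


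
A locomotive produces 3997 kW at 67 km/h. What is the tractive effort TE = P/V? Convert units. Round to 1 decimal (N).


Convert: P = 3997 kW = 3997000 W
V = 67 / 3.6 = 18.6111 m/s
TE = 3997000 / 18.6111
TE = 214764.2 N

214764.2


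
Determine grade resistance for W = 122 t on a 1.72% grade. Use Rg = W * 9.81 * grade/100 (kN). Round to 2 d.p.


Rg = W * 9.81 * grade / 100
Rg = 122 * 9.81 * 1.72 / 100
Rg = 1196.82 * 0.0172
Rg = 20.59 kN

20.59


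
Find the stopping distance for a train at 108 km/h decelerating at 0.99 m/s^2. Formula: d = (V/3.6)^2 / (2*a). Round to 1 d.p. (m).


Convert speed: V = 108 / 3.6 = 30.0 m/s
V^2 = 900.0
d = 900.0 / (2 * 0.99)
d = 900.0 / 1.98
d = 454.5 m

454.5


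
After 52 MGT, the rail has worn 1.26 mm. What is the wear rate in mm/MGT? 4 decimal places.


Wear rate = total wear / cumulative tonnage
Rate = 1.26 / 52
Rate = 0.0242 mm/MGT

0.0242


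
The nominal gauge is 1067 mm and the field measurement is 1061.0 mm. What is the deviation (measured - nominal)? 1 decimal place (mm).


Deviation = measured - nominal
Deviation = 1061.0 - 1067
Deviation = -6.0 mm

-6.0


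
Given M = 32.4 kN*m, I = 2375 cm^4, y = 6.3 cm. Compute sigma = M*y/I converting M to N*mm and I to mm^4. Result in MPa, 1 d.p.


Convert units:
M = 32.4 kN*m = 32400000 N*mm
y = 6.3 cm = 63 mm
I = 2375 cm^4 = 23750000 mm^4
sigma = 32400000 * 63 / 23750000
sigma = 85.9 MPa

85.9


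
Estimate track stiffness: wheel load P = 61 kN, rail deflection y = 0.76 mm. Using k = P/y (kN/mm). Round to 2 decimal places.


Track stiffness k = P / y
k = 61 / 0.76
k = 80.26 kN/mm

80.26


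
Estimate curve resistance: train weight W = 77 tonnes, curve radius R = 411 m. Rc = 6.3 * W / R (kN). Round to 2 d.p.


Rc = 6.3 * W / R
Rc = 6.3 * 77 / 411
Rc = 485.1 / 411
Rc = 1.18 kN

1.18


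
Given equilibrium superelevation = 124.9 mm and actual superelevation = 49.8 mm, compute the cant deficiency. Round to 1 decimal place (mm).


Cant deficiency = equilibrium cant - actual cant
CD = 124.9 - 49.8
CD = 75.1 mm

75.1


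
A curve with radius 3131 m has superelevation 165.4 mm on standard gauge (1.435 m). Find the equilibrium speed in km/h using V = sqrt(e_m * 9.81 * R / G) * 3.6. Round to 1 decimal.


Convert cant: e = 165.4 mm = 0.1654 m
V_ms = sqrt(0.1654 * 9.81 * 3131 / 1.435)
V_ms = sqrt(3540.264247) = 59.5001 m/s
V = 59.5001 * 3.6 = 214.2 km/h

214.2


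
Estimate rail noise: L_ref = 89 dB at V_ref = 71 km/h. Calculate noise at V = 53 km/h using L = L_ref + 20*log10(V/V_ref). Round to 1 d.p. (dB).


V/V_ref = 53 / 71 = 0.746479
log10(0.746479) = -0.126982
20 * -0.126982 = -2.5396
L = 89 + -2.5396 = 86.5 dB

86.5


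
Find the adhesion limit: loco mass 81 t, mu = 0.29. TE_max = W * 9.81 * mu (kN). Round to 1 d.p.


TE_max = W * g * mu
TE_max = 81 * 9.81 * 0.29
TE_max = 794.61 * 0.29
TE_max = 230.4 kN

230.4


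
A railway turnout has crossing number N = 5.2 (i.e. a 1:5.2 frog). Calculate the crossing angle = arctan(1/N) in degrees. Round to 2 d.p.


1/N = 1/5.2 = 0.192308
angle = arctan(0.192308) = 0.189988 rad
angle = 0.189988 * 180/pi = 10.89 degrees

10.89


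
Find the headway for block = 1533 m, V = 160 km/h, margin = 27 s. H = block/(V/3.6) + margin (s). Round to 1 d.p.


V = 160 / 3.6 = 44.4444 m/s
Block traversal time = 1533 / 44.4444 = 34.4925 s
Headway = 34.4925 + 27
Headway = 61.5 s

61.5


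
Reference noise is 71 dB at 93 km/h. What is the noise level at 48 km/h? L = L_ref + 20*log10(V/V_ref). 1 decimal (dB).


V/V_ref = 48 / 93 = 0.516129
log10(0.516129) = -0.287242
20 * -0.287242 = -5.7448
L = 71 + -5.7448 = 65.3 dB

65.3


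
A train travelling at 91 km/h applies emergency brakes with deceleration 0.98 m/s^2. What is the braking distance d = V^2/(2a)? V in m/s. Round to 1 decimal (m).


Convert speed: V = 91 / 3.6 = 25.2778 m/s
V^2 = 638.966
d = 638.966 / (2 * 0.98)
d = 638.966 / 1.96
d = 326.0 m

326.0


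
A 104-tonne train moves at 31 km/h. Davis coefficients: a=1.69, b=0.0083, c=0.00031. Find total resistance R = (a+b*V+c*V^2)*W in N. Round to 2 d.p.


b*V = 0.0083 * 31 = 0.2573
c*V^2 = 0.00031 * 961 = 0.29791
R_per_t = 1.69 + 0.2573 + 0.29791 = 2.24521 N/t
R_total = 2.24521 * 104 = 233.50 N

233.50


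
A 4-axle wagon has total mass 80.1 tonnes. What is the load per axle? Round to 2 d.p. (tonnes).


Load per axle = total weight / number of axles
Load = 80.1 / 4
Load = 20.03 tonnes

20.03


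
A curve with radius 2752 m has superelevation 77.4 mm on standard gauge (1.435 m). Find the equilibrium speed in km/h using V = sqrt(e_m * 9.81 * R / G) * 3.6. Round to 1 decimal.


Convert cant: e = 77.4 mm = 0.0774 m
V_ms = sqrt(0.0774 * 9.81 * 2752 / 1.435)
V_ms = sqrt(1456.151281) = 38.1596 m/s
V = 38.1596 * 3.6 = 137.4 km/h

137.4


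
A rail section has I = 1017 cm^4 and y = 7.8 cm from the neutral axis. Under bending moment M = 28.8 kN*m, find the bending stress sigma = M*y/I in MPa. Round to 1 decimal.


Convert units:
M = 28.8 kN*m = 28800000 N*mm
y = 7.8 cm = 78 mm
I = 1017 cm^4 = 10170000 mm^4
sigma = 28800000 * 78 / 10170000
sigma = 220.9 MPa

220.9


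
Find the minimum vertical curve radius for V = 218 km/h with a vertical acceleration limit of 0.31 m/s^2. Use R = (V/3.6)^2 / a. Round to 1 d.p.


Convert speed: V = 218 / 3.6 = 60.5556 m/s
V^2 = 3666.9753 m^2/s^2
R_v = 3666.9753 / 0.31
R_v = 11829.0 m

11829.0


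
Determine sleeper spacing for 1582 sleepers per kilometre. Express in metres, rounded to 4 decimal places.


Spacing = 1000 m / number of sleepers
Spacing = 1000 / 1582
Spacing = 0.6321 m

0.6321


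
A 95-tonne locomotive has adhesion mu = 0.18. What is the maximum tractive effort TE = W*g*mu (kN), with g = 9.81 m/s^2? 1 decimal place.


TE_max = W * g * mu
TE_max = 95 * 9.81 * 0.18
TE_max = 931.95 * 0.18
TE_max = 167.8 kN

167.8


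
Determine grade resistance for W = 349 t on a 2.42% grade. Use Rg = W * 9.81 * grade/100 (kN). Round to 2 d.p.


Rg = W * 9.81 * grade / 100
Rg = 349 * 9.81 * 2.42 / 100
Rg = 3423.69 * 0.0242
Rg = 82.85 kN

82.85


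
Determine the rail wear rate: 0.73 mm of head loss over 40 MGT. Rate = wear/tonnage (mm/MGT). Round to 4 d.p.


Wear rate = total wear / cumulative tonnage
Rate = 0.73 / 40
Rate = 0.0183 mm/MGT

0.0183


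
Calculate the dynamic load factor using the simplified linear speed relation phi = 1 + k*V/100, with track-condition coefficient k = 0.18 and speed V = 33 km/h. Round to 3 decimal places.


phi = 1 + k * V / 100
phi = 1 + 0.18 * 33 / 100
phi = 1 + 0.0594
phi = 1.059

1.059


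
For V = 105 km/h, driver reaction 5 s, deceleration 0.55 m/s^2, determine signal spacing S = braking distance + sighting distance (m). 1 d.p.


V = 105 / 3.6 = 29.1667 m/s
Braking distance = 29.1667^2 / (2*0.55) = 773.3586 m
Sighting distance = 29.1667 * 5 = 145.8333 m
S = 773.3586 + 145.8333 = 919.2 m

919.2


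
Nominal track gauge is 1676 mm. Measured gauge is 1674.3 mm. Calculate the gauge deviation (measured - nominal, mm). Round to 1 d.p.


Deviation = measured - nominal
Deviation = 1674.3 - 1676
Deviation = -1.7 mm

-1.7


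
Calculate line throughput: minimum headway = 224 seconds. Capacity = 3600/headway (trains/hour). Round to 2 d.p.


Capacity = 3600 / headway
Capacity = 3600 / 224
Capacity = 16.07 trains/hour

16.07


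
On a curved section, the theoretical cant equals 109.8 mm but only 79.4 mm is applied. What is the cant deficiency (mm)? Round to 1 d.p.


Cant deficiency = equilibrium cant - actual cant
CD = 109.8 - 79.4
CD = 30.4 mm

30.4


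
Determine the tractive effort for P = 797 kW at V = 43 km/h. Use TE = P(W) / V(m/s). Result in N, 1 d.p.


Convert: P = 797 kW = 797000 W
V = 43 / 3.6 = 11.9444 m/s
TE = 797000 / 11.9444
TE = 66725.6 N

66725.6


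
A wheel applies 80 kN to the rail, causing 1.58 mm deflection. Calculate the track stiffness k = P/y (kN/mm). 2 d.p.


Track stiffness k = P / y
k = 80 / 1.58
k = 50.63 kN/mm

50.63


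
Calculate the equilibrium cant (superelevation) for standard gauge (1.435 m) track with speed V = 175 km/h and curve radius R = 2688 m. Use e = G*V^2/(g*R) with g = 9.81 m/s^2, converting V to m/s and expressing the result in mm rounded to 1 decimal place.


Convert speed: V = 175 / 3.6 = 48.6111 m/s
Apply formula: e = 1.435 * 48.6111^2 / (9.81 * 2688)
e = 1.435 * 2363.0401 / 26369.28
e = 0.128595 m = 128.6 mm

128.6


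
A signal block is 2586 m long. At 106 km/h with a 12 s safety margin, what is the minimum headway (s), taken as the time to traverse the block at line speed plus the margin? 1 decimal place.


V = 106 / 3.6 = 29.4444 m/s
Block traversal time = 2586 / 29.4444 = 87.8264 s
Headway = 87.8264 + 12
Headway = 99.8 s

99.8


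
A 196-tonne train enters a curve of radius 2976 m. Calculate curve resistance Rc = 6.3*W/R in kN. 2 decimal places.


Rc = 6.3 * W / R
Rc = 6.3 * 196 / 2976
Rc = 1234.8 / 2976
Rc = 0.41 kN

0.41


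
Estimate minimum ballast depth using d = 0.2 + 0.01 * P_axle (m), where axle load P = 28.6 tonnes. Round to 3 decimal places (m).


d = 0.2 + 0.01 * 28.6
d = 0.2 + 0.286
d = 0.486 m

0.486


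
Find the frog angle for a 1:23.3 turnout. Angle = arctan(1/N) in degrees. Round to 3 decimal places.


1/N = 1/23.3 = 0.042918
angle = arctan(0.042918) = 0.042892 rad
angle = 0.042892 * 180/pi = 2.458 degrees

2.458


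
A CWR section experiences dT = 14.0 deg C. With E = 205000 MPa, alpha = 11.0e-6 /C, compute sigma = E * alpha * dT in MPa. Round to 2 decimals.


sigma = E * alpha * dT
sigma = 205000 * 11.0e-6 * 14.0
sigma = 2.255 * 14.0
sigma = 31.57 MPa

31.57


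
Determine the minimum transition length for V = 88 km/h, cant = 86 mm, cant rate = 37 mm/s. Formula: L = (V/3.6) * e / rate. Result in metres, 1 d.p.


Convert speed: V = 88 / 3.6 = 24.4444 m/s
L = 24.4444 * 86 / 37
L = 2102.2222 / 37
L = 56.8 m

56.8


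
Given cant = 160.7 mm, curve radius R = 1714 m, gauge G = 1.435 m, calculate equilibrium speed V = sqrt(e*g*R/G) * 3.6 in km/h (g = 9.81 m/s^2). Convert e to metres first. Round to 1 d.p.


Convert cant: e = 160.7 mm = 0.1607 m
V_ms = sqrt(0.1607 * 9.81 * 1714 / 1.435)
V_ms = sqrt(1882.971734) = 43.3932 m/s
V = 43.3932 * 3.6 = 156.2 km/h

156.2


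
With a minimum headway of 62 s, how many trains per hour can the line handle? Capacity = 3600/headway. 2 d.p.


Capacity = 3600 / headway
Capacity = 3600 / 62
Capacity = 58.06 trains/hour

58.06


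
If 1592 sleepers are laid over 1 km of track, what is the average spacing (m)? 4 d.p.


Spacing = 1000 m / number of sleepers
Spacing = 1000 / 1592
Spacing = 0.6281 m

0.6281


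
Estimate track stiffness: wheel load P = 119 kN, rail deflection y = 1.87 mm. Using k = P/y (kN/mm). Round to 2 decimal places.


Track stiffness k = P / y
k = 119 / 1.87
k = 63.64 kN/mm

63.64


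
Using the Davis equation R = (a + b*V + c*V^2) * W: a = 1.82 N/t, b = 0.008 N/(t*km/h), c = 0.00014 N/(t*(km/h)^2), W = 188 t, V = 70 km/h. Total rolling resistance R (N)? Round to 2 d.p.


b*V = 0.008 * 70 = 0.56
c*V^2 = 0.00014 * 4900 = 0.686
R_per_t = 1.82 + 0.56 + 0.686 = 3.066 N/t
R_total = 3.066 * 188 = 576.41 N

576.41


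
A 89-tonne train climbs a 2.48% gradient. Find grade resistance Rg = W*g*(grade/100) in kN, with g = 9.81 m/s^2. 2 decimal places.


Rg = W * 9.81 * grade / 100
Rg = 89 * 9.81 * 2.48 / 100
Rg = 873.09 * 0.0248
Rg = 21.65 kN

21.65


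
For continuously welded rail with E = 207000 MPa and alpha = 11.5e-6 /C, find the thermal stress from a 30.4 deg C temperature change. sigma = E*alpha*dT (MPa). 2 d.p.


sigma = E * alpha * dT
sigma = 207000 * 11.5e-6 * 30.4
sigma = 2.3805 * 30.4
sigma = 72.37 MPa

72.37


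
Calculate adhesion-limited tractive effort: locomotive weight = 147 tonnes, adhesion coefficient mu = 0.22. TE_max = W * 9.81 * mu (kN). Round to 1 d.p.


TE_max = W * g * mu
TE_max = 147 * 9.81 * 0.22
TE_max = 1442.07 * 0.22
TE_max = 317.3 kN

317.3


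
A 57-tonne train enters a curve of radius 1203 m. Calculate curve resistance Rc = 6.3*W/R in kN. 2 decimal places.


Rc = 6.3 * W / R
Rc = 6.3 * 57 / 1203
Rc = 359.1 / 1203
Rc = 0.30 kN

0.30


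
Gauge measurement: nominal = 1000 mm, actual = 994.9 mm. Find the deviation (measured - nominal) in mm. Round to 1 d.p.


Deviation = measured - nominal
Deviation = 994.9 - 1000
Deviation = -5.1 mm

-5.1


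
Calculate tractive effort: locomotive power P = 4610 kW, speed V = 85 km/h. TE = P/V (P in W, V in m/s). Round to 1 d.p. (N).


Convert: P = 4610 kW = 4610000 W
V = 85 / 3.6 = 23.6111 m/s
TE = 4610000 / 23.6111
TE = 195247.1 N

195247.1


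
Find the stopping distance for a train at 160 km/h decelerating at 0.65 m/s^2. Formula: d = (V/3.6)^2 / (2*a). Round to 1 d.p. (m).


Convert speed: V = 160 / 3.6 = 44.4444 m/s
V^2 = 1975.3086
d = 1975.3086 / (2 * 0.65)
d = 1975.3086 / 1.3
d = 1519.5 m

1519.5


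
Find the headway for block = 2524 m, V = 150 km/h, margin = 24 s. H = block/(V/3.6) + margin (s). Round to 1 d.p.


V = 150 / 3.6 = 41.6667 m/s
Block traversal time = 2524 / 41.6667 = 60.576 s
Headway = 60.576 + 24
Headway = 84.6 s

84.6


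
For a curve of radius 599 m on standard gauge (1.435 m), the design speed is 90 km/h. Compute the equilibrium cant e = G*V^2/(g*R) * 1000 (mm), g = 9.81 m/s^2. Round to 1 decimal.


Convert speed: V = 90 / 3.6 = 25.0 m/s
Apply formula: e = 1.435 * 25.0^2 / (9.81 * 599)
e = 1.435 * 625.0 / 5876.19
e = 0.152629 m = 152.6 mm

152.6


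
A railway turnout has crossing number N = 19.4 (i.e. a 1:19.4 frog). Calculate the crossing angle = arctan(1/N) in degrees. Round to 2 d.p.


1/N = 1/19.4 = 0.051546
angle = arctan(0.051546) = 0.051501 rad
angle = 0.051501 * 180/pi = 2.95 degrees

2.95


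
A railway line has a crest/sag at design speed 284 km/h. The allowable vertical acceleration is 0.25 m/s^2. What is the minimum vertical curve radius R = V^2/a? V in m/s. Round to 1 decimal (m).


Convert speed: V = 284 / 3.6 = 78.8889 m/s
V^2 = 6223.4568 m^2/s^2
R_v = 6223.4568 / 0.25
R_v = 24893.8 m

24893.8


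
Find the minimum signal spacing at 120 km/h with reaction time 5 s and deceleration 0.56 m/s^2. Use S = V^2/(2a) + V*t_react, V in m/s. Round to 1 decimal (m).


V = 120 / 3.6 = 33.3333 m/s
Braking distance = 33.3333^2 / (2*0.56) = 992.0635 m
Sighting distance = 33.3333 * 5 = 166.6667 m
S = 992.0635 + 166.6667 = 1158.7 m

1158.7


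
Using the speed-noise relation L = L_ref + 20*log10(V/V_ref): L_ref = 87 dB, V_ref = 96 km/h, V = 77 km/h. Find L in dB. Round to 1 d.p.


V/V_ref = 77 / 96 = 0.802083
log10(0.802083) = -0.095781
20 * -0.095781 = -1.9156
L = 87 + -1.9156 = 85.1 dB

85.1


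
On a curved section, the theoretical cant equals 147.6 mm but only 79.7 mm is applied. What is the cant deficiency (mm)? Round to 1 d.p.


Cant deficiency = equilibrium cant - actual cant
CD = 147.6 - 79.7
CD = 67.9 mm

67.9


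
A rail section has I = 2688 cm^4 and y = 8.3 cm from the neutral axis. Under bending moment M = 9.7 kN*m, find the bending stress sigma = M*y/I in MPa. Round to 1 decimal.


Convert units:
M = 9.7 kN*m = 9700000 N*mm
y = 8.3 cm = 83 mm
I = 2688 cm^4 = 26880000 mm^4
sigma = 9700000 * 83 / 26880000
sigma = 30.0 MPa

30.0


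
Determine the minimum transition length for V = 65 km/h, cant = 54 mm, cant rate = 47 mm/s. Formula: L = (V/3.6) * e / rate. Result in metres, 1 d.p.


Convert speed: V = 65 / 3.6 = 18.0556 m/s
L = 18.0556 * 54 / 47
L = 975.0 / 47
L = 20.7 m

20.7


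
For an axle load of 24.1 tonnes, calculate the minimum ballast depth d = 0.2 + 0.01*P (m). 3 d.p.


d = 0.2 + 0.01 * 24.1
d = 0.2 + 0.241
d = 0.441 m

0.441


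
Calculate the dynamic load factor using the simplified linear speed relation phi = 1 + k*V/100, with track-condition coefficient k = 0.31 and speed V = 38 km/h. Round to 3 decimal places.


phi = 1 + k * V / 100
phi = 1 + 0.31 * 38 / 100
phi = 1 + 0.1178
phi = 1.118

1.118


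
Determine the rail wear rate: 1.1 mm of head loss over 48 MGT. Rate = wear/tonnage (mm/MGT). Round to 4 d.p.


Wear rate = total wear / cumulative tonnage
Rate = 1.1 / 48
Rate = 0.0229 mm/MGT

0.0229


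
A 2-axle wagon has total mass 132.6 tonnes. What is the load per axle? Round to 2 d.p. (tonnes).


Load per axle = total weight / number of axles
Load = 132.6 / 2
Load = 66.30 tonnes

66.30


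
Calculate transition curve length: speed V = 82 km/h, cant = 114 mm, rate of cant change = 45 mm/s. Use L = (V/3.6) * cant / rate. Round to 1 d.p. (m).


Convert speed: V = 82 / 3.6 = 22.7778 m/s
L = 22.7778 * 114 / 45
L = 2596.6667 / 45
L = 57.7 m

57.7


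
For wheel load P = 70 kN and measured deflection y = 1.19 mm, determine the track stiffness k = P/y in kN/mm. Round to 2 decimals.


Track stiffness k = P / y
k = 70 / 1.19
k = 58.82 kN/mm

58.82


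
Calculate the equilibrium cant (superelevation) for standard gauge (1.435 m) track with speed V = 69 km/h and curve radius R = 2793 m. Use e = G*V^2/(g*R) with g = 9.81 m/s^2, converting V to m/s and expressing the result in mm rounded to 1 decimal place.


Convert speed: V = 69 / 3.6 = 19.1667 m/s
Apply formula: e = 1.435 * 19.1667^2 / (9.81 * 2793)
e = 1.435 * 367.3611 / 27399.33
e = 0.01924 m = 19.2 mm

19.2


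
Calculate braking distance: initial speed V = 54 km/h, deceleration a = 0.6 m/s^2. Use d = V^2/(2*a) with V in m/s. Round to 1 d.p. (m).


Convert speed: V = 54 / 3.6 = 15.0 m/s
V^2 = 225.0
d = 225.0 / (2 * 0.6)
d = 225.0 / 1.2
d = 187.5 m

187.5


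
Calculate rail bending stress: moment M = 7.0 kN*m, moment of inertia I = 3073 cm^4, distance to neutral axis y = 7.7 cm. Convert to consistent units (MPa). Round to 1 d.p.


Convert units:
M = 7.0 kN*m = 7000000 N*mm
y = 7.7 cm = 77 mm
I = 3073 cm^4 = 30730000 mm^4
sigma = 7000000 * 77 / 30730000
sigma = 17.5 MPa

17.5


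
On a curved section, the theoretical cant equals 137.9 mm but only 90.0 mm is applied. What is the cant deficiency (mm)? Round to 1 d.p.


Cant deficiency = equilibrium cant - actual cant
CD = 137.9 - 90.0
CD = 47.9 mm

47.9


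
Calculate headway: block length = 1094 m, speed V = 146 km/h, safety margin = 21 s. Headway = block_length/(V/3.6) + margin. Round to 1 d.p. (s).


V = 146 / 3.6 = 40.5556 m/s
Block traversal time = 1094 / 40.5556 = 26.9753 s
Headway = 26.9753 + 21
Headway = 48.0 s

48.0


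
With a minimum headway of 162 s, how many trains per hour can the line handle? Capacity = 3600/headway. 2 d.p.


Capacity = 3600 / headway
Capacity = 3600 / 162
Capacity = 22.22 trains/hour

22.22


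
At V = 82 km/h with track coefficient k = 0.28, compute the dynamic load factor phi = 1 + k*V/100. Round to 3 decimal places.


phi = 1 + k * V / 100
phi = 1 + 0.28 * 82 / 100
phi = 1 + 0.2296
phi = 1.230

1.230


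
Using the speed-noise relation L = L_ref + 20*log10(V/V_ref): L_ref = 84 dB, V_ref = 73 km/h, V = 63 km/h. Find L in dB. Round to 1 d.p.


V/V_ref = 63 / 73 = 0.863014
log10(0.863014) = -0.063982
20 * -0.063982 = -1.2796
L = 84 + -1.2796 = 82.7 dB

82.7
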